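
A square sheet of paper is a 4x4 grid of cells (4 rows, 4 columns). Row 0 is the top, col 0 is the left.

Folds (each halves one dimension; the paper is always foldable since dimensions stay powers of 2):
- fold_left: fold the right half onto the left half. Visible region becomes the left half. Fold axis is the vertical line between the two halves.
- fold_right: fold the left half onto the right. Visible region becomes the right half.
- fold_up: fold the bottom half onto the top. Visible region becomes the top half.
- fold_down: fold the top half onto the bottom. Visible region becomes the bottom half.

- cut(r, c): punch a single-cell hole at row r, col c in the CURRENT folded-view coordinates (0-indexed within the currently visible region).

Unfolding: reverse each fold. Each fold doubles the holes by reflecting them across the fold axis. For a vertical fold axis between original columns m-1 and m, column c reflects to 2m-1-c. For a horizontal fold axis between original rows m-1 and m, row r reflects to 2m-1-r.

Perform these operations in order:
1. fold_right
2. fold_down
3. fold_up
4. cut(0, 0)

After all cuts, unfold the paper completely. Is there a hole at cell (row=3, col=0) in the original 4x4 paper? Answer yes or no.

Answer: no

Derivation:
Op 1 fold_right: fold axis v@2; visible region now rows[0,4) x cols[2,4) = 4x2
Op 2 fold_down: fold axis h@2; visible region now rows[2,4) x cols[2,4) = 2x2
Op 3 fold_up: fold axis h@3; visible region now rows[2,3) x cols[2,4) = 1x2
Op 4 cut(0, 0): punch at orig (2,2); cuts so far [(2, 2)]; region rows[2,3) x cols[2,4) = 1x2
Unfold 1 (reflect across h@3): 2 holes -> [(2, 2), (3, 2)]
Unfold 2 (reflect across h@2): 4 holes -> [(0, 2), (1, 2), (2, 2), (3, 2)]
Unfold 3 (reflect across v@2): 8 holes -> [(0, 1), (0, 2), (1, 1), (1, 2), (2, 1), (2, 2), (3, 1), (3, 2)]
Holes: [(0, 1), (0, 2), (1, 1), (1, 2), (2, 1), (2, 2), (3, 1), (3, 2)]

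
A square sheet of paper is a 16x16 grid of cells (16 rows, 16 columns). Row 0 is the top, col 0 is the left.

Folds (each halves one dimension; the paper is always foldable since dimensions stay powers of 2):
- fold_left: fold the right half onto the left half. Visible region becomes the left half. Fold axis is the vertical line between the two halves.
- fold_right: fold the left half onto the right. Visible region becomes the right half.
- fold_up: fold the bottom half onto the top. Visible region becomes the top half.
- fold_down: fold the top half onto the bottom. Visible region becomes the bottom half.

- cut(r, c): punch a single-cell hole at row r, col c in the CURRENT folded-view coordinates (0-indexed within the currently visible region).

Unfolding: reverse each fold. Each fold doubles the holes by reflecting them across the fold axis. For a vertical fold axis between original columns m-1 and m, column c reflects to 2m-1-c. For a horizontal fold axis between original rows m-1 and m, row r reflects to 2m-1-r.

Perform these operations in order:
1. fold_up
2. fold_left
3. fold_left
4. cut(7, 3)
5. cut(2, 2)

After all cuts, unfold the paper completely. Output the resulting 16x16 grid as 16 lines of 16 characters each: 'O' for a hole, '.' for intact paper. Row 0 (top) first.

Answer: ................
................
..O..O....O..O..
................
................
................
................
...OO......OO...
...OO......OO...
................
................
................
................
..O..O....O..O..
................
................

Derivation:
Op 1 fold_up: fold axis h@8; visible region now rows[0,8) x cols[0,16) = 8x16
Op 2 fold_left: fold axis v@8; visible region now rows[0,8) x cols[0,8) = 8x8
Op 3 fold_left: fold axis v@4; visible region now rows[0,8) x cols[0,4) = 8x4
Op 4 cut(7, 3): punch at orig (7,3); cuts so far [(7, 3)]; region rows[0,8) x cols[0,4) = 8x4
Op 5 cut(2, 2): punch at orig (2,2); cuts so far [(2, 2), (7, 3)]; region rows[0,8) x cols[0,4) = 8x4
Unfold 1 (reflect across v@4): 4 holes -> [(2, 2), (2, 5), (7, 3), (7, 4)]
Unfold 2 (reflect across v@8): 8 holes -> [(2, 2), (2, 5), (2, 10), (2, 13), (7, 3), (7, 4), (7, 11), (7, 12)]
Unfold 3 (reflect across h@8): 16 holes -> [(2, 2), (2, 5), (2, 10), (2, 13), (7, 3), (7, 4), (7, 11), (7, 12), (8, 3), (8, 4), (8, 11), (8, 12), (13, 2), (13, 5), (13, 10), (13, 13)]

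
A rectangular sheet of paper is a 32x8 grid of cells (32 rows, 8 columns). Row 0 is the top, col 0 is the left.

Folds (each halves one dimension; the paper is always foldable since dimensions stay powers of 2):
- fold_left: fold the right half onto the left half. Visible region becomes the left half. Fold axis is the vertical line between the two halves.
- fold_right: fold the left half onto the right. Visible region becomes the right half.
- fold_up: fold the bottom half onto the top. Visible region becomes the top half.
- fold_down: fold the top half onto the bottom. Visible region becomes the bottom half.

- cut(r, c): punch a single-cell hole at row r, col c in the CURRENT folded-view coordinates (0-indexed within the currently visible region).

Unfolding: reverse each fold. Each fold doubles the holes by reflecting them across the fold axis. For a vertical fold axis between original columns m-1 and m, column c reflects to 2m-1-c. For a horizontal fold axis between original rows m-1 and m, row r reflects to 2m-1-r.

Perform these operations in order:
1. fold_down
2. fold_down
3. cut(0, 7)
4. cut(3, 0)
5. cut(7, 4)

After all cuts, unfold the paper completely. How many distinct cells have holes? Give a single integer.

Answer: 12

Derivation:
Op 1 fold_down: fold axis h@16; visible region now rows[16,32) x cols[0,8) = 16x8
Op 2 fold_down: fold axis h@24; visible region now rows[24,32) x cols[0,8) = 8x8
Op 3 cut(0, 7): punch at orig (24,7); cuts so far [(24, 7)]; region rows[24,32) x cols[0,8) = 8x8
Op 4 cut(3, 0): punch at orig (27,0); cuts so far [(24, 7), (27, 0)]; region rows[24,32) x cols[0,8) = 8x8
Op 5 cut(7, 4): punch at orig (31,4); cuts so far [(24, 7), (27, 0), (31, 4)]; region rows[24,32) x cols[0,8) = 8x8
Unfold 1 (reflect across h@24): 6 holes -> [(16, 4), (20, 0), (23, 7), (24, 7), (27, 0), (31, 4)]
Unfold 2 (reflect across h@16): 12 holes -> [(0, 4), (4, 0), (7, 7), (8, 7), (11, 0), (15, 4), (16, 4), (20, 0), (23, 7), (24, 7), (27, 0), (31, 4)]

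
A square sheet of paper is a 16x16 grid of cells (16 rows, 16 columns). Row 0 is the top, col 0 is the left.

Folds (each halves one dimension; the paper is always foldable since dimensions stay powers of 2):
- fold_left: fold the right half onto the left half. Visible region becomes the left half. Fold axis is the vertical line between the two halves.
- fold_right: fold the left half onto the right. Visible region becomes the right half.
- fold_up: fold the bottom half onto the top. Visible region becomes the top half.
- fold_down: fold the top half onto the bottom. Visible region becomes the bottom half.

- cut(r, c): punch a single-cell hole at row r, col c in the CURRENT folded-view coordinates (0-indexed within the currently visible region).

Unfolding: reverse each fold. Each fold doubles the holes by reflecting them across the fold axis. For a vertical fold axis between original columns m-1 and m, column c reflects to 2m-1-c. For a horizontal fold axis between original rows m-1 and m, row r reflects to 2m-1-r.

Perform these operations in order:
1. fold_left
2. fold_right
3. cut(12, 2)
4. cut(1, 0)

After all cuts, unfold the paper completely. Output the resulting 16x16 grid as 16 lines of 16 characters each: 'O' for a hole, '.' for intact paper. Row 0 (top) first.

Answer: ................
...OO......OO...
................
................
................
................
................
................
................
................
................
................
.O....O..O....O.
................
................
................

Derivation:
Op 1 fold_left: fold axis v@8; visible region now rows[0,16) x cols[0,8) = 16x8
Op 2 fold_right: fold axis v@4; visible region now rows[0,16) x cols[4,8) = 16x4
Op 3 cut(12, 2): punch at orig (12,6); cuts so far [(12, 6)]; region rows[0,16) x cols[4,8) = 16x4
Op 4 cut(1, 0): punch at orig (1,4); cuts so far [(1, 4), (12, 6)]; region rows[0,16) x cols[4,8) = 16x4
Unfold 1 (reflect across v@4): 4 holes -> [(1, 3), (1, 4), (12, 1), (12, 6)]
Unfold 2 (reflect across v@8): 8 holes -> [(1, 3), (1, 4), (1, 11), (1, 12), (12, 1), (12, 6), (12, 9), (12, 14)]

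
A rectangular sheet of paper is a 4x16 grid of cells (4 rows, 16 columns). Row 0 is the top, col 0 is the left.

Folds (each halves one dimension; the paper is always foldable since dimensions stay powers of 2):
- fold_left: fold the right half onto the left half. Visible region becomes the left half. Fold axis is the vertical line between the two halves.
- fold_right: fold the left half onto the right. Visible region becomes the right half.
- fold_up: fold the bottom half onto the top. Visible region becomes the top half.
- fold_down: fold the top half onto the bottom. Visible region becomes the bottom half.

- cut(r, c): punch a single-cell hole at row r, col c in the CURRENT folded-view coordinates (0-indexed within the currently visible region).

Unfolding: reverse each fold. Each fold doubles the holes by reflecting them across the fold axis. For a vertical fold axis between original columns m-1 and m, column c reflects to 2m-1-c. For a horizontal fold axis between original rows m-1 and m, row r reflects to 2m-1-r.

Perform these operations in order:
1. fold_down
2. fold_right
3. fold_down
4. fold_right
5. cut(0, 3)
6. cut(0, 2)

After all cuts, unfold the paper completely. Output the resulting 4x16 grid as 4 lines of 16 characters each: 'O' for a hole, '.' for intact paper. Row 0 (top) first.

Answer: OO....OOOO....OO
OO....OOOO....OO
OO....OOOO....OO
OO....OOOO....OO

Derivation:
Op 1 fold_down: fold axis h@2; visible region now rows[2,4) x cols[0,16) = 2x16
Op 2 fold_right: fold axis v@8; visible region now rows[2,4) x cols[8,16) = 2x8
Op 3 fold_down: fold axis h@3; visible region now rows[3,4) x cols[8,16) = 1x8
Op 4 fold_right: fold axis v@12; visible region now rows[3,4) x cols[12,16) = 1x4
Op 5 cut(0, 3): punch at orig (3,15); cuts so far [(3, 15)]; region rows[3,4) x cols[12,16) = 1x4
Op 6 cut(0, 2): punch at orig (3,14); cuts so far [(3, 14), (3, 15)]; region rows[3,4) x cols[12,16) = 1x4
Unfold 1 (reflect across v@12): 4 holes -> [(3, 8), (3, 9), (3, 14), (3, 15)]
Unfold 2 (reflect across h@3): 8 holes -> [(2, 8), (2, 9), (2, 14), (2, 15), (3, 8), (3, 9), (3, 14), (3, 15)]
Unfold 3 (reflect across v@8): 16 holes -> [(2, 0), (2, 1), (2, 6), (2, 7), (2, 8), (2, 9), (2, 14), (2, 15), (3, 0), (3, 1), (3, 6), (3, 7), (3, 8), (3, 9), (3, 14), (3, 15)]
Unfold 4 (reflect across h@2): 32 holes -> [(0, 0), (0, 1), (0, 6), (0, 7), (0, 8), (0, 9), (0, 14), (0, 15), (1, 0), (1, 1), (1, 6), (1, 7), (1, 8), (1, 9), (1, 14), (1, 15), (2, 0), (2, 1), (2, 6), (2, 7), (2, 8), (2, 9), (2, 14), (2, 15), (3, 0), (3, 1), (3, 6), (3, 7), (3, 8), (3, 9), (3, 14), (3, 15)]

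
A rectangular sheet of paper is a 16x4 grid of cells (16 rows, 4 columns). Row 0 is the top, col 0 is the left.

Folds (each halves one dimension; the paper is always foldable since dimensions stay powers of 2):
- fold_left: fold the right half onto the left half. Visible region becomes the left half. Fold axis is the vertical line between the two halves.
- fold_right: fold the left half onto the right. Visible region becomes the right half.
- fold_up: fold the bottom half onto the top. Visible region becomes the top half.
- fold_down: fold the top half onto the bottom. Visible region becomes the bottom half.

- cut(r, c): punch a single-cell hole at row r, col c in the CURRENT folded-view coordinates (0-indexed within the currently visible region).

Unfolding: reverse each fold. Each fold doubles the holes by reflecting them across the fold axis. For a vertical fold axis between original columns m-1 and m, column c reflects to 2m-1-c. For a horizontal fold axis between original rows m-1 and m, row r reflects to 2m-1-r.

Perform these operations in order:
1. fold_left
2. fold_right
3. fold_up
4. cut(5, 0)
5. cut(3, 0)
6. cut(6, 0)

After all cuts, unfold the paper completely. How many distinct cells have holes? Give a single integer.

Answer: 24

Derivation:
Op 1 fold_left: fold axis v@2; visible region now rows[0,16) x cols[0,2) = 16x2
Op 2 fold_right: fold axis v@1; visible region now rows[0,16) x cols[1,2) = 16x1
Op 3 fold_up: fold axis h@8; visible region now rows[0,8) x cols[1,2) = 8x1
Op 4 cut(5, 0): punch at orig (5,1); cuts so far [(5, 1)]; region rows[0,8) x cols[1,2) = 8x1
Op 5 cut(3, 0): punch at orig (3,1); cuts so far [(3, 1), (5, 1)]; region rows[0,8) x cols[1,2) = 8x1
Op 6 cut(6, 0): punch at orig (6,1); cuts so far [(3, 1), (5, 1), (6, 1)]; region rows[0,8) x cols[1,2) = 8x1
Unfold 1 (reflect across h@8): 6 holes -> [(3, 1), (5, 1), (6, 1), (9, 1), (10, 1), (12, 1)]
Unfold 2 (reflect across v@1): 12 holes -> [(3, 0), (3, 1), (5, 0), (5, 1), (6, 0), (6, 1), (9, 0), (9, 1), (10, 0), (10, 1), (12, 0), (12, 1)]
Unfold 3 (reflect across v@2): 24 holes -> [(3, 0), (3, 1), (3, 2), (3, 3), (5, 0), (5, 1), (5, 2), (5, 3), (6, 0), (6, 1), (6, 2), (6, 3), (9, 0), (9, 1), (9, 2), (9, 3), (10, 0), (10, 1), (10, 2), (10, 3), (12, 0), (12, 1), (12, 2), (12, 3)]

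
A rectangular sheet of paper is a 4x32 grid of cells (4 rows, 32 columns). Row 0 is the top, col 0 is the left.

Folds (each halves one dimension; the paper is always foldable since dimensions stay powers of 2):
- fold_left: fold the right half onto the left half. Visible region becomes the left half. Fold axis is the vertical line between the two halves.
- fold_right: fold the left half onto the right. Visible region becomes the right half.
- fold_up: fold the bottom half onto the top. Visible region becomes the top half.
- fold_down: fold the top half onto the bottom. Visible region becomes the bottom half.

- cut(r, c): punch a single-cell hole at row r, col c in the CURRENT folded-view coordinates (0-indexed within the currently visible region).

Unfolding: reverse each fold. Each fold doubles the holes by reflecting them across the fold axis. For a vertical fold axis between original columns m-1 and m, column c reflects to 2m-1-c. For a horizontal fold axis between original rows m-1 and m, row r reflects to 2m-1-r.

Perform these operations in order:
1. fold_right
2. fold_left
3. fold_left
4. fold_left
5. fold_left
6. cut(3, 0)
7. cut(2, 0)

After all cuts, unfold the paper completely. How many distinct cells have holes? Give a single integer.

Op 1 fold_right: fold axis v@16; visible region now rows[0,4) x cols[16,32) = 4x16
Op 2 fold_left: fold axis v@24; visible region now rows[0,4) x cols[16,24) = 4x8
Op 3 fold_left: fold axis v@20; visible region now rows[0,4) x cols[16,20) = 4x4
Op 4 fold_left: fold axis v@18; visible region now rows[0,4) x cols[16,18) = 4x2
Op 5 fold_left: fold axis v@17; visible region now rows[0,4) x cols[16,17) = 4x1
Op 6 cut(3, 0): punch at orig (3,16); cuts so far [(3, 16)]; region rows[0,4) x cols[16,17) = 4x1
Op 7 cut(2, 0): punch at orig (2,16); cuts so far [(2, 16), (3, 16)]; region rows[0,4) x cols[16,17) = 4x1
Unfold 1 (reflect across v@17): 4 holes -> [(2, 16), (2, 17), (3, 16), (3, 17)]
Unfold 2 (reflect across v@18): 8 holes -> [(2, 16), (2, 17), (2, 18), (2, 19), (3, 16), (3, 17), (3, 18), (3, 19)]
Unfold 3 (reflect across v@20): 16 holes -> [(2, 16), (2, 17), (2, 18), (2, 19), (2, 20), (2, 21), (2, 22), (2, 23), (3, 16), (3, 17), (3, 18), (3, 19), (3, 20), (3, 21), (3, 22), (3, 23)]
Unfold 4 (reflect across v@24): 32 holes -> [(2, 16), (2, 17), (2, 18), (2, 19), (2, 20), (2, 21), (2, 22), (2, 23), (2, 24), (2, 25), (2, 26), (2, 27), (2, 28), (2, 29), (2, 30), (2, 31), (3, 16), (3, 17), (3, 18), (3, 19), (3, 20), (3, 21), (3, 22), (3, 23), (3, 24), (3, 25), (3, 26), (3, 27), (3, 28), (3, 29), (3, 30), (3, 31)]
Unfold 5 (reflect across v@16): 64 holes -> [(2, 0), (2, 1), (2, 2), (2, 3), (2, 4), (2, 5), (2, 6), (2, 7), (2, 8), (2, 9), (2, 10), (2, 11), (2, 12), (2, 13), (2, 14), (2, 15), (2, 16), (2, 17), (2, 18), (2, 19), (2, 20), (2, 21), (2, 22), (2, 23), (2, 24), (2, 25), (2, 26), (2, 27), (2, 28), (2, 29), (2, 30), (2, 31), (3, 0), (3, 1), (3, 2), (3, 3), (3, 4), (3, 5), (3, 6), (3, 7), (3, 8), (3, 9), (3, 10), (3, 11), (3, 12), (3, 13), (3, 14), (3, 15), (3, 16), (3, 17), (3, 18), (3, 19), (3, 20), (3, 21), (3, 22), (3, 23), (3, 24), (3, 25), (3, 26), (3, 27), (3, 28), (3, 29), (3, 30), (3, 31)]

Answer: 64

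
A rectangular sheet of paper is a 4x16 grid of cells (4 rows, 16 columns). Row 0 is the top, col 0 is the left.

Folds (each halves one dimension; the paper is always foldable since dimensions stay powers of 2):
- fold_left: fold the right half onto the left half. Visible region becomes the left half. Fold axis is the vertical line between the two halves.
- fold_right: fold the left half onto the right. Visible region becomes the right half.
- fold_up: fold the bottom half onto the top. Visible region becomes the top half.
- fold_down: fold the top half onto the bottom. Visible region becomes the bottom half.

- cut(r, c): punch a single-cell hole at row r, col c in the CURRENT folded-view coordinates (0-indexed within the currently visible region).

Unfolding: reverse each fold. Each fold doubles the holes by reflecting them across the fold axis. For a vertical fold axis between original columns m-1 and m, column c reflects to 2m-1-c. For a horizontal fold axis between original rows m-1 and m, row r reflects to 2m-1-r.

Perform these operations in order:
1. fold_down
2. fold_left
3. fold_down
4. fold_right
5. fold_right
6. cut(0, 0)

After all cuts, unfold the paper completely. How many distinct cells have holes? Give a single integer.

Op 1 fold_down: fold axis h@2; visible region now rows[2,4) x cols[0,16) = 2x16
Op 2 fold_left: fold axis v@8; visible region now rows[2,4) x cols[0,8) = 2x8
Op 3 fold_down: fold axis h@3; visible region now rows[3,4) x cols[0,8) = 1x8
Op 4 fold_right: fold axis v@4; visible region now rows[3,4) x cols[4,8) = 1x4
Op 5 fold_right: fold axis v@6; visible region now rows[3,4) x cols[6,8) = 1x2
Op 6 cut(0, 0): punch at orig (3,6); cuts so far [(3, 6)]; region rows[3,4) x cols[6,8) = 1x2
Unfold 1 (reflect across v@6): 2 holes -> [(3, 5), (3, 6)]
Unfold 2 (reflect across v@4): 4 holes -> [(3, 1), (3, 2), (3, 5), (3, 6)]
Unfold 3 (reflect across h@3): 8 holes -> [(2, 1), (2, 2), (2, 5), (2, 6), (3, 1), (3, 2), (3, 5), (3, 6)]
Unfold 4 (reflect across v@8): 16 holes -> [(2, 1), (2, 2), (2, 5), (2, 6), (2, 9), (2, 10), (2, 13), (2, 14), (3, 1), (3, 2), (3, 5), (3, 6), (3, 9), (3, 10), (3, 13), (3, 14)]
Unfold 5 (reflect across h@2): 32 holes -> [(0, 1), (0, 2), (0, 5), (0, 6), (0, 9), (0, 10), (0, 13), (0, 14), (1, 1), (1, 2), (1, 5), (1, 6), (1, 9), (1, 10), (1, 13), (1, 14), (2, 1), (2, 2), (2, 5), (2, 6), (2, 9), (2, 10), (2, 13), (2, 14), (3, 1), (3, 2), (3, 5), (3, 6), (3, 9), (3, 10), (3, 13), (3, 14)]

Answer: 32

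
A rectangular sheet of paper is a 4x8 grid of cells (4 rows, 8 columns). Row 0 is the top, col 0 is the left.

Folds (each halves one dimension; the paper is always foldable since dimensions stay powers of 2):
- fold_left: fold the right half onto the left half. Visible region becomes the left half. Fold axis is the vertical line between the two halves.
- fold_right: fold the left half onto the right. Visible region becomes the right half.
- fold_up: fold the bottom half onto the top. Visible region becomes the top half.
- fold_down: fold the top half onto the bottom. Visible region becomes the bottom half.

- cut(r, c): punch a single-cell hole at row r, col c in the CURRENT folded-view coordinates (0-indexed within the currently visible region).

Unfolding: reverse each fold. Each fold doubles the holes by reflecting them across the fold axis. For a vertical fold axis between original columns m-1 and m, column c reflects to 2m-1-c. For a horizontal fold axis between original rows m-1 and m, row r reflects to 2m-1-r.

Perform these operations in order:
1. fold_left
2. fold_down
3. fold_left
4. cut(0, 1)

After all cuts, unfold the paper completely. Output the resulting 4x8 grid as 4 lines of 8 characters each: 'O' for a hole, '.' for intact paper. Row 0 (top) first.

Answer: ........
.OO..OO.
.OO..OO.
........

Derivation:
Op 1 fold_left: fold axis v@4; visible region now rows[0,4) x cols[0,4) = 4x4
Op 2 fold_down: fold axis h@2; visible region now rows[2,4) x cols[0,4) = 2x4
Op 3 fold_left: fold axis v@2; visible region now rows[2,4) x cols[0,2) = 2x2
Op 4 cut(0, 1): punch at orig (2,1); cuts so far [(2, 1)]; region rows[2,4) x cols[0,2) = 2x2
Unfold 1 (reflect across v@2): 2 holes -> [(2, 1), (2, 2)]
Unfold 2 (reflect across h@2): 4 holes -> [(1, 1), (1, 2), (2, 1), (2, 2)]
Unfold 3 (reflect across v@4): 8 holes -> [(1, 1), (1, 2), (1, 5), (1, 6), (2, 1), (2, 2), (2, 5), (2, 6)]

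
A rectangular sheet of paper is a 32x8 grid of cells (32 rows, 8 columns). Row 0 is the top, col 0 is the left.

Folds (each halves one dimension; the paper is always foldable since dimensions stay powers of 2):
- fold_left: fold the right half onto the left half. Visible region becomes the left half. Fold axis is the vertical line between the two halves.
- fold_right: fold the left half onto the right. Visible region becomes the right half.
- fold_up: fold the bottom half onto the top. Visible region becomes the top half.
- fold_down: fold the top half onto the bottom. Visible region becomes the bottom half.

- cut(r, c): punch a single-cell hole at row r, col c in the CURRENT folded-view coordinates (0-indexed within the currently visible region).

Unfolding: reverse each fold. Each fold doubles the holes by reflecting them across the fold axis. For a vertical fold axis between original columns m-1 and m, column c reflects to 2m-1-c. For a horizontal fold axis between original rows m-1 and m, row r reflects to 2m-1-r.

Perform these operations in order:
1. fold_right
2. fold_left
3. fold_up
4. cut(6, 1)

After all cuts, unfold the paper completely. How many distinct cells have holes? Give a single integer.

Op 1 fold_right: fold axis v@4; visible region now rows[0,32) x cols[4,8) = 32x4
Op 2 fold_left: fold axis v@6; visible region now rows[0,32) x cols[4,6) = 32x2
Op 3 fold_up: fold axis h@16; visible region now rows[0,16) x cols[4,6) = 16x2
Op 4 cut(6, 1): punch at orig (6,5); cuts so far [(6, 5)]; region rows[0,16) x cols[4,6) = 16x2
Unfold 1 (reflect across h@16): 2 holes -> [(6, 5), (25, 5)]
Unfold 2 (reflect across v@6): 4 holes -> [(6, 5), (6, 6), (25, 5), (25, 6)]
Unfold 3 (reflect across v@4): 8 holes -> [(6, 1), (6, 2), (6, 5), (6, 6), (25, 1), (25, 2), (25, 5), (25, 6)]

Answer: 8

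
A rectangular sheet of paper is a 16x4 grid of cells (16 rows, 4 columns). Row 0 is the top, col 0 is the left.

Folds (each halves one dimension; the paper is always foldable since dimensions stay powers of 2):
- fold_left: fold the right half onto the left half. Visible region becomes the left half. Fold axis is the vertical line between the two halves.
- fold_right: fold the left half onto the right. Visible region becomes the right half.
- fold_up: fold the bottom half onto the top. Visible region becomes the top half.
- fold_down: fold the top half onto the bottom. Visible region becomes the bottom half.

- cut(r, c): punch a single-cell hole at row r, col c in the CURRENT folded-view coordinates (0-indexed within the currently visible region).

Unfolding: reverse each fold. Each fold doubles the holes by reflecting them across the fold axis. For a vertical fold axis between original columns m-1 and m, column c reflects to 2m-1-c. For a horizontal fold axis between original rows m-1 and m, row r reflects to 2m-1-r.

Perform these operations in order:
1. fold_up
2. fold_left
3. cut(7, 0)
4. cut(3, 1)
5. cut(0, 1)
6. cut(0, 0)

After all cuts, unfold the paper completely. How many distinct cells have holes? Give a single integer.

Op 1 fold_up: fold axis h@8; visible region now rows[0,8) x cols[0,4) = 8x4
Op 2 fold_left: fold axis v@2; visible region now rows[0,8) x cols[0,2) = 8x2
Op 3 cut(7, 0): punch at orig (7,0); cuts so far [(7, 0)]; region rows[0,8) x cols[0,2) = 8x2
Op 4 cut(3, 1): punch at orig (3,1); cuts so far [(3, 1), (7, 0)]; region rows[0,8) x cols[0,2) = 8x2
Op 5 cut(0, 1): punch at orig (0,1); cuts so far [(0, 1), (3, 1), (7, 0)]; region rows[0,8) x cols[0,2) = 8x2
Op 6 cut(0, 0): punch at orig (0,0); cuts so far [(0, 0), (0, 1), (3, 1), (7, 0)]; region rows[0,8) x cols[0,2) = 8x2
Unfold 1 (reflect across v@2): 8 holes -> [(0, 0), (0, 1), (0, 2), (0, 3), (3, 1), (3, 2), (7, 0), (7, 3)]
Unfold 2 (reflect across h@8): 16 holes -> [(0, 0), (0, 1), (0, 2), (0, 3), (3, 1), (3, 2), (7, 0), (7, 3), (8, 0), (8, 3), (12, 1), (12, 2), (15, 0), (15, 1), (15, 2), (15, 3)]

Answer: 16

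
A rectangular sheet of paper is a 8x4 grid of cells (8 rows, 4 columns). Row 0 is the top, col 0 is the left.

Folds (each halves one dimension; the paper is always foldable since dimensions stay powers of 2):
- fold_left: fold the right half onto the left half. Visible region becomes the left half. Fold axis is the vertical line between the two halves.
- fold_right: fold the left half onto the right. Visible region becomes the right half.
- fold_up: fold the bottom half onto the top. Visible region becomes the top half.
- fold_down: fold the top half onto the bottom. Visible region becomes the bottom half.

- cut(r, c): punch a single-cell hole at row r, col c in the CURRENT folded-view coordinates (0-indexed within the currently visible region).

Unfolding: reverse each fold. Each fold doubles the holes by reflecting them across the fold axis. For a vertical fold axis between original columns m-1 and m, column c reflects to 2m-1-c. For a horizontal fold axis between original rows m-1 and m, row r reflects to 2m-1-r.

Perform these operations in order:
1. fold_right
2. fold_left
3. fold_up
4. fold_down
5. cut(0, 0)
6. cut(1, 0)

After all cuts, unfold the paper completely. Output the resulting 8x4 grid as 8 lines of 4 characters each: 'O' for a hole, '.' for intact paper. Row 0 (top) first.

Op 1 fold_right: fold axis v@2; visible region now rows[0,8) x cols[2,4) = 8x2
Op 2 fold_left: fold axis v@3; visible region now rows[0,8) x cols[2,3) = 8x1
Op 3 fold_up: fold axis h@4; visible region now rows[0,4) x cols[2,3) = 4x1
Op 4 fold_down: fold axis h@2; visible region now rows[2,4) x cols[2,3) = 2x1
Op 5 cut(0, 0): punch at orig (2,2); cuts so far [(2, 2)]; region rows[2,4) x cols[2,3) = 2x1
Op 6 cut(1, 0): punch at orig (3,2); cuts so far [(2, 2), (3, 2)]; region rows[2,4) x cols[2,3) = 2x1
Unfold 1 (reflect across h@2): 4 holes -> [(0, 2), (1, 2), (2, 2), (3, 2)]
Unfold 2 (reflect across h@4): 8 holes -> [(0, 2), (1, 2), (2, 2), (3, 2), (4, 2), (5, 2), (6, 2), (7, 2)]
Unfold 3 (reflect across v@3): 16 holes -> [(0, 2), (0, 3), (1, 2), (1, 3), (2, 2), (2, 3), (3, 2), (3, 3), (4, 2), (4, 3), (5, 2), (5, 3), (6, 2), (6, 3), (7, 2), (7, 3)]
Unfold 4 (reflect across v@2): 32 holes -> [(0, 0), (0, 1), (0, 2), (0, 3), (1, 0), (1, 1), (1, 2), (1, 3), (2, 0), (2, 1), (2, 2), (2, 3), (3, 0), (3, 1), (3, 2), (3, 3), (4, 0), (4, 1), (4, 2), (4, 3), (5, 0), (5, 1), (5, 2), (5, 3), (6, 0), (6, 1), (6, 2), (6, 3), (7, 0), (7, 1), (7, 2), (7, 3)]

Answer: OOOO
OOOO
OOOO
OOOO
OOOO
OOOO
OOOO
OOOO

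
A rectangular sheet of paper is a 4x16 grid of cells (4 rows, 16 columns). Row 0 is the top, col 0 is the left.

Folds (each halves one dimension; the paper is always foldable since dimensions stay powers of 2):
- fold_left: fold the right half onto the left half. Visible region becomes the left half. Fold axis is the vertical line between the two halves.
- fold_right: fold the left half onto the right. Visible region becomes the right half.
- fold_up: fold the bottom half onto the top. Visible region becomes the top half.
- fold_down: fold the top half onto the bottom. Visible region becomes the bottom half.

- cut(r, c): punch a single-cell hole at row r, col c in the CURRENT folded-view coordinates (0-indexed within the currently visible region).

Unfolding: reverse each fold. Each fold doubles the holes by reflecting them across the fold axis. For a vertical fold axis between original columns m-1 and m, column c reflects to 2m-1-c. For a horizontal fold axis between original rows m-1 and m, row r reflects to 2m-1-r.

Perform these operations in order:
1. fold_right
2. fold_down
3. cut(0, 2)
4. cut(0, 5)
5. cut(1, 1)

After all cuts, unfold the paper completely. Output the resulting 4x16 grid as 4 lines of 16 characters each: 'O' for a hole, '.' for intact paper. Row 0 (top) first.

Answer: ......O..O......
..O..O....O..O..
..O..O....O..O..
......O..O......

Derivation:
Op 1 fold_right: fold axis v@8; visible region now rows[0,4) x cols[8,16) = 4x8
Op 2 fold_down: fold axis h@2; visible region now rows[2,4) x cols[8,16) = 2x8
Op 3 cut(0, 2): punch at orig (2,10); cuts so far [(2, 10)]; region rows[2,4) x cols[8,16) = 2x8
Op 4 cut(0, 5): punch at orig (2,13); cuts so far [(2, 10), (2, 13)]; region rows[2,4) x cols[8,16) = 2x8
Op 5 cut(1, 1): punch at orig (3,9); cuts so far [(2, 10), (2, 13), (3, 9)]; region rows[2,4) x cols[8,16) = 2x8
Unfold 1 (reflect across h@2): 6 holes -> [(0, 9), (1, 10), (1, 13), (2, 10), (2, 13), (3, 9)]
Unfold 2 (reflect across v@8): 12 holes -> [(0, 6), (0, 9), (1, 2), (1, 5), (1, 10), (1, 13), (2, 2), (2, 5), (2, 10), (2, 13), (3, 6), (3, 9)]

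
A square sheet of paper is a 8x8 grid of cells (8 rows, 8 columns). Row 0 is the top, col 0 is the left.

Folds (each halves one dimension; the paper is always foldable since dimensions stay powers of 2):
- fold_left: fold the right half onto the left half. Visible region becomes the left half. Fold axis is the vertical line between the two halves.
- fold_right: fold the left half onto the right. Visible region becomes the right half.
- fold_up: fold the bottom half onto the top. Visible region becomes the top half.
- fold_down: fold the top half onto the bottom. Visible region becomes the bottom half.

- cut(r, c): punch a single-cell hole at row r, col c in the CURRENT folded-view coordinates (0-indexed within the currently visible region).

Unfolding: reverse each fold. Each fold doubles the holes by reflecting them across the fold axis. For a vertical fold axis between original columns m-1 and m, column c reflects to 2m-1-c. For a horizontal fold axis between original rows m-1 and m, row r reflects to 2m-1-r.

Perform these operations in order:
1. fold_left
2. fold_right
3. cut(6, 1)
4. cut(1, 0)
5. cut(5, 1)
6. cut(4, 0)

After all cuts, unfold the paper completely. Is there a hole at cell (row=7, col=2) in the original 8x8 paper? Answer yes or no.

Op 1 fold_left: fold axis v@4; visible region now rows[0,8) x cols[0,4) = 8x4
Op 2 fold_right: fold axis v@2; visible region now rows[0,8) x cols[2,4) = 8x2
Op 3 cut(6, 1): punch at orig (6,3); cuts so far [(6, 3)]; region rows[0,8) x cols[2,4) = 8x2
Op 4 cut(1, 0): punch at orig (1,2); cuts so far [(1, 2), (6, 3)]; region rows[0,8) x cols[2,4) = 8x2
Op 5 cut(5, 1): punch at orig (5,3); cuts so far [(1, 2), (5, 3), (6, 3)]; region rows[0,8) x cols[2,4) = 8x2
Op 6 cut(4, 0): punch at orig (4,2); cuts so far [(1, 2), (4, 2), (5, 3), (6, 3)]; region rows[0,8) x cols[2,4) = 8x2
Unfold 1 (reflect across v@2): 8 holes -> [(1, 1), (1, 2), (4, 1), (4, 2), (5, 0), (5, 3), (6, 0), (6, 3)]
Unfold 2 (reflect across v@4): 16 holes -> [(1, 1), (1, 2), (1, 5), (1, 6), (4, 1), (4, 2), (4, 5), (4, 6), (5, 0), (5, 3), (5, 4), (5, 7), (6, 0), (6, 3), (6, 4), (6, 7)]
Holes: [(1, 1), (1, 2), (1, 5), (1, 6), (4, 1), (4, 2), (4, 5), (4, 6), (5, 0), (5, 3), (5, 4), (5, 7), (6, 0), (6, 3), (6, 4), (6, 7)]

Answer: no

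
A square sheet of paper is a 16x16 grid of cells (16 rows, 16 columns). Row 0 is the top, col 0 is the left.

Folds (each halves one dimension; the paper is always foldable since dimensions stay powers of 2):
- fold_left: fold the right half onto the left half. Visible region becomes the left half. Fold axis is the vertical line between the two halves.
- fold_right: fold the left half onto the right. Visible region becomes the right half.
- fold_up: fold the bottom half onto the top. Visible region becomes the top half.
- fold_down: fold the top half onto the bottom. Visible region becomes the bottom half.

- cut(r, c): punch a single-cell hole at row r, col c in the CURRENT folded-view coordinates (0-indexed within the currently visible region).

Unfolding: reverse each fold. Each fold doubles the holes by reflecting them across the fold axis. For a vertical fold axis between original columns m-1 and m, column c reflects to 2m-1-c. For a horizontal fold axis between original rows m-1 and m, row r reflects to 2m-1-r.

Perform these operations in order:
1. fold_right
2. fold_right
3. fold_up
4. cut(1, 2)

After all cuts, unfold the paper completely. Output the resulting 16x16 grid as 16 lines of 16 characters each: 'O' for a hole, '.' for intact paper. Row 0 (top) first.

Answer: ................
.O....O..O....O.
................
................
................
................
................
................
................
................
................
................
................
................
.O....O..O....O.
................

Derivation:
Op 1 fold_right: fold axis v@8; visible region now rows[0,16) x cols[8,16) = 16x8
Op 2 fold_right: fold axis v@12; visible region now rows[0,16) x cols[12,16) = 16x4
Op 3 fold_up: fold axis h@8; visible region now rows[0,8) x cols[12,16) = 8x4
Op 4 cut(1, 2): punch at orig (1,14); cuts so far [(1, 14)]; region rows[0,8) x cols[12,16) = 8x4
Unfold 1 (reflect across h@8): 2 holes -> [(1, 14), (14, 14)]
Unfold 2 (reflect across v@12): 4 holes -> [(1, 9), (1, 14), (14, 9), (14, 14)]
Unfold 3 (reflect across v@8): 8 holes -> [(1, 1), (1, 6), (1, 9), (1, 14), (14, 1), (14, 6), (14, 9), (14, 14)]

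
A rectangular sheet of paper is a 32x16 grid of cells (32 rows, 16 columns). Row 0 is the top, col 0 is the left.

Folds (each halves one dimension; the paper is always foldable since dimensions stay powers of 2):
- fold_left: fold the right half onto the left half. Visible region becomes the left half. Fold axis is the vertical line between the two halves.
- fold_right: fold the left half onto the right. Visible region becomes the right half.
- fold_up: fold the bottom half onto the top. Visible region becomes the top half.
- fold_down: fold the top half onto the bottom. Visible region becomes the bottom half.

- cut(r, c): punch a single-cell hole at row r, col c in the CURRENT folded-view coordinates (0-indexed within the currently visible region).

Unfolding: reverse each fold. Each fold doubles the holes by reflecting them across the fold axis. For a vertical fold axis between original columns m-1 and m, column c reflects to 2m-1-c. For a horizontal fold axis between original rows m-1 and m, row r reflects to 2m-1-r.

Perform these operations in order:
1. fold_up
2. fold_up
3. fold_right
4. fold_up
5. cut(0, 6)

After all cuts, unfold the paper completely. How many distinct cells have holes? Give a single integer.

Answer: 16

Derivation:
Op 1 fold_up: fold axis h@16; visible region now rows[0,16) x cols[0,16) = 16x16
Op 2 fold_up: fold axis h@8; visible region now rows[0,8) x cols[0,16) = 8x16
Op 3 fold_right: fold axis v@8; visible region now rows[0,8) x cols[8,16) = 8x8
Op 4 fold_up: fold axis h@4; visible region now rows[0,4) x cols[8,16) = 4x8
Op 5 cut(0, 6): punch at orig (0,14); cuts so far [(0, 14)]; region rows[0,4) x cols[8,16) = 4x8
Unfold 1 (reflect across h@4): 2 holes -> [(0, 14), (7, 14)]
Unfold 2 (reflect across v@8): 4 holes -> [(0, 1), (0, 14), (7, 1), (7, 14)]
Unfold 3 (reflect across h@8): 8 holes -> [(0, 1), (0, 14), (7, 1), (7, 14), (8, 1), (8, 14), (15, 1), (15, 14)]
Unfold 4 (reflect across h@16): 16 holes -> [(0, 1), (0, 14), (7, 1), (7, 14), (8, 1), (8, 14), (15, 1), (15, 14), (16, 1), (16, 14), (23, 1), (23, 14), (24, 1), (24, 14), (31, 1), (31, 14)]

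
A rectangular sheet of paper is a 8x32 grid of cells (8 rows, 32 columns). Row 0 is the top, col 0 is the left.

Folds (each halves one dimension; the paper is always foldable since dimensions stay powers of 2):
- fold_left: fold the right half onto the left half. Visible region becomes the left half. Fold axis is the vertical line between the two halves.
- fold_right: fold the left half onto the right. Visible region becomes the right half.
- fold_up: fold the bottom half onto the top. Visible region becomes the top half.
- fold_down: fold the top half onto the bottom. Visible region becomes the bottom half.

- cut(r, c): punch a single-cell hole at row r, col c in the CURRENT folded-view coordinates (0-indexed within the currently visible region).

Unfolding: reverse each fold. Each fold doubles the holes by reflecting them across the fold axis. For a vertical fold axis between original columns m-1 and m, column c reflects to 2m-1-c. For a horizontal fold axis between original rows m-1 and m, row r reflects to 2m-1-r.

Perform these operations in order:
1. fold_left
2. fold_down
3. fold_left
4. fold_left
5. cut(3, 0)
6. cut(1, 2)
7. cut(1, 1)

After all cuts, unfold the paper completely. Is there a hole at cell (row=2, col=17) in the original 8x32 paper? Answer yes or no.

Op 1 fold_left: fold axis v@16; visible region now rows[0,8) x cols[0,16) = 8x16
Op 2 fold_down: fold axis h@4; visible region now rows[4,8) x cols[0,16) = 4x16
Op 3 fold_left: fold axis v@8; visible region now rows[4,8) x cols[0,8) = 4x8
Op 4 fold_left: fold axis v@4; visible region now rows[4,8) x cols[0,4) = 4x4
Op 5 cut(3, 0): punch at orig (7,0); cuts so far [(7, 0)]; region rows[4,8) x cols[0,4) = 4x4
Op 6 cut(1, 2): punch at orig (5,2); cuts so far [(5, 2), (7, 0)]; region rows[4,8) x cols[0,4) = 4x4
Op 7 cut(1, 1): punch at orig (5,1); cuts so far [(5, 1), (5, 2), (7, 0)]; region rows[4,8) x cols[0,4) = 4x4
Unfold 1 (reflect across v@4): 6 holes -> [(5, 1), (5, 2), (5, 5), (5, 6), (7, 0), (7, 7)]
Unfold 2 (reflect across v@8): 12 holes -> [(5, 1), (5, 2), (5, 5), (5, 6), (5, 9), (5, 10), (5, 13), (5, 14), (7, 0), (7, 7), (7, 8), (7, 15)]
Unfold 3 (reflect across h@4): 24 holes -> [(0, 0), (0, 7), (0, 8), (0, 15), (2, 1), (2, 2), (2, 5), (2, 6), (2, 9), (2, 10), (2, 13), (2, 14), (5, 1), (5, 2), (5, 5), (5, 6), (5, 9), (5, 10), (5, 13), (5, 14), (7, 0), (7, 7), (7, 8), (7, 15)]
Unfold 4 (reflect across v@16): 48 holes -> [(0, 0), (0, 7), (0, 8), (0, 15), (0, 16), (0, 23), (0, 24), (0, 31), (2, 1), (2, 2), (2, 5), (2, 6), (2, 9), (2, 10), (2, 13), (2, 14), (2, 17), (2, 18), (2, 21), (2, 22), (2, 25), (2, 26), (2, 29), (2, 30), (5, 1), (5, 2), (5, 5), (5, 6), (5, 9), (5, 10), (5, 13), (5, 14), (5, 17), (5, 18), (5, 21), (5, 22), (5, 25), (5, 26), (5, 29), (5, 30), (7, 0), (7, 7), (7, 8), (7, 15), (7, 16), (7, 23), (7, 24), (7, 31)]
Holes: [(0, 0), (0, 7), (0, 8), (0, 15), (0, 16), (0, 23), (0, 24), (0, 31), (2, 1), (2, 2), (2, 5), (2, 6), (2, 9), (2, 10), (2, 13), (2, 14), (2, 17), (2, 18), (2, 21), (2, 22), (2, 25), (2, 26), (2, 29), (2, 30), (5, 1), (5, 2), (5, 5), (5, 6), (5, 9), (5, 10), (5, 13), (5, 14), (5, 17), (5, 18), (5, 21), (5, 22), (5, 25), (5, 26), (5, 29), (5, 30), (7, 0), (7, 7), (7, 8), (7, 15), (7, 16), (7, 23), (7, 24), (7, 31)]

Answer: yes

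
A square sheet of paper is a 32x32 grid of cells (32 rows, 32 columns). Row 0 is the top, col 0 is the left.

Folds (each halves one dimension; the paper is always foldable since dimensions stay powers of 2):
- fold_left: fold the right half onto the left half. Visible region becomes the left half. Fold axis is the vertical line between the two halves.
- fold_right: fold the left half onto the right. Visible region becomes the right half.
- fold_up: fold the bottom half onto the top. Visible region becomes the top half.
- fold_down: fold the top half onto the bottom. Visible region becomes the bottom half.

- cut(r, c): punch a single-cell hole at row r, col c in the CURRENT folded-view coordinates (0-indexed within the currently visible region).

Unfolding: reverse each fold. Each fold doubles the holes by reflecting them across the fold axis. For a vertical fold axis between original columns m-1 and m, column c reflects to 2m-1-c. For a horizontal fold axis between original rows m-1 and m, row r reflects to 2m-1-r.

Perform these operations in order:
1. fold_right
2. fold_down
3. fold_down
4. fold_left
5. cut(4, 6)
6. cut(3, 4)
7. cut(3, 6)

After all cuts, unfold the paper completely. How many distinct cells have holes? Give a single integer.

Op 1 fold_right: fold axis v@16; visible region now rows[0,32) x cols[16,32) = 32x16
Op 2 fold_down: fold axis h@16; visible region now rows[16,32) x cols[16,32) = 16x16
Op 3 fold_down: fold axis h@24; visible region now rows[24,32) x cols[16,32) = 8x16
Op 4 fold_left: fold axis v@24; visible region now rows[24,32) x cols[16,24) = 8x8
Op 5 cut(4, 6): punch at orig (28,22); cuts so far [(28, 22)]; region rows[24,32) x cols[16,24) = 8x8
Op 6 cut(3, 4): punch at orig (27,20); cuts so far [(27, 20), (28, 22)]; region rows[24,32) x cols[16,24) = 8x8
Op 7 cut(3, 6): punch at orig (27,22); cuts so far [(27, 20), (27, 22), (28, 22)]; region rows[24,32) x cols[16,24) = 8x8
Unfold 1 (reflect across v@24): 6 holes -> [(27, 20), (27, 22), (27, 25), (27, 27), (28, 22), (28, 25)]
Unfold 2 (reflect across h@24): 12 holes -> [(19, 22), (19, 25), (20, 20), (20, 22), (20, 25), (20, 27), (27, 20), (27, 22), (27, 25), (27, 27), (28, 22), (28, 25)]
Unfold 3 (reflect across h@16): 24 holes -> [(3, 22), (3, 25), (4, 20), (4, 22), (4, 25), (4, 27), (11, 20), (11, 22), (11, 25), (11, 27), (12, 22), (12, 25), (19, 22), (19, 25), (20, 20), (20, 22), (20, 25), (20, 27), (27, 20), (27, 22), (27, 25), (27, 27), (28, 22), (28, 25)]
Unfold 4 (reflect across v@16): 48 holes -> [(3, 6), (3, 9), (3, 22), (3, 25), (4, 4), (4, 6), (4, 9), (4, 11), (4, 20), (4, 22), (4, 25), (4, 27), (11, 4), (11, 6), (11, 9), (11, 11), (11, 20), (11, 22), (11, 25), (11, 27), (12, 6), (12, 9), (12, 22), (12, 25), (19, 6), (19, 9), (19, 22), (19, 25), (20, 4), (20, 6), (20, 9), (20, 11), (20, 20), (20, 22), (20, 25), (20, 27), (27, 4), (27, 6), (27, 9), (27, 11), (27, 20), (27, 22), (27, 25), (27, 27), (28, 6), (28, 9), (28, 22), (28, 25)]

Answer: 48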